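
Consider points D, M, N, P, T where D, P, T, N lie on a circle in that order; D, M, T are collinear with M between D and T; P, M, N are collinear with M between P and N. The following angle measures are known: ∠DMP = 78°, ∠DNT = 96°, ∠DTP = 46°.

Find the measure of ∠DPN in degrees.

∠DPN = 52°

1. ∠DPT = 84°  [cyclic DPTN, opposite ∠P+∠N]
2. ∠PDT = 50°  [△DPT]
3. ∠DPN = 52°  [△DMP]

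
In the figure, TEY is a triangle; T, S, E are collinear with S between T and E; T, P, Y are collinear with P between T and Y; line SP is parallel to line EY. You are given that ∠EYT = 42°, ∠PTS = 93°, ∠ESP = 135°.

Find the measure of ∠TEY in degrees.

1. ∠SPT = 42°  [SP∥EY, corresponding at P]
2. ∠PST = 45°  [△TSP]
3. ∠TEY = 45°  [SP∥EY, corresponding at S]

∠TEY = 45°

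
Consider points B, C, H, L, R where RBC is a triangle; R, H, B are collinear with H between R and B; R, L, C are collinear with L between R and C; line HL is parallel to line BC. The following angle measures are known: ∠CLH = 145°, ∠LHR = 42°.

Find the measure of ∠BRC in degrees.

∠BRC = 103°

1. ∠HLR = 35°  [linear pair at L on RC]
2. ∠HRL = 103°  [△RHL]
3. ∠BRC = 103°  [H on RB, L on RC]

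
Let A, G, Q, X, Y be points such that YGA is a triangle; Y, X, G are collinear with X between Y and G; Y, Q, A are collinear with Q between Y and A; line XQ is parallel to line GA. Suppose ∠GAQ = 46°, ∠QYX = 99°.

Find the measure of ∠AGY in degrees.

∠AGY = 35°

1. ∠GAY = 46°  [Q on ray AY]
2. ∠AYG = 99°  [X on YG, Q on YA]
3. ∠AGY = 35°  [△YGA]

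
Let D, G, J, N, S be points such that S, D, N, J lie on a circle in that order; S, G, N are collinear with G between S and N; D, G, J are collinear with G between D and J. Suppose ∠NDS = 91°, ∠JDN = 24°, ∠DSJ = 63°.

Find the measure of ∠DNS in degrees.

∠DNS = 50°

1. ∠DNJ = 117°  [cyclic SDNJ, opposite ∠S+∠N]
2. ∠DJN = 39°  [△DNJ]
3. ∠DSN = 39°  [same arc DN]
4. ∠DNS = 50°  [△SDN]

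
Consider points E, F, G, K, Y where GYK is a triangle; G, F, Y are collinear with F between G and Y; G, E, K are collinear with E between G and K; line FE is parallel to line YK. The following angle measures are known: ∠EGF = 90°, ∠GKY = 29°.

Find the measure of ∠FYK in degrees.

1. ∠KGY = 90°  [F on GY, E on GK]
2. ∠GYK = 61°  [△GYK]
3. ∠FYK = 61°  [F on ray YG]

∠FYK = 61°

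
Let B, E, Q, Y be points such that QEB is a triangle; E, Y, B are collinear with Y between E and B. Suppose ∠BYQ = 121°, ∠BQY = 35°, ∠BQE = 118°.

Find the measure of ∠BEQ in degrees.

1. ∠QBY = 24°  [△QYB]
2. ∠EBQ = 24°  [Y on ray BE]
3. ∠BEQ = 38°  [△QEB]

∠BEQ = 38°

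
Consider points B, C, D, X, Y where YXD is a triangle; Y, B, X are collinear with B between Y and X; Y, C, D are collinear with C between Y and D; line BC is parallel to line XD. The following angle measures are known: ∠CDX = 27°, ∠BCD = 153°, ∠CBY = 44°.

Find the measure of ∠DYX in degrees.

1. ∠XDY = 27°  [C on ray DY]
2. ∠DXY = 44°  [BC∥XD, corresponding at B]
3. ∠DYX = 109°  [△YXD]

∠DYX = 109°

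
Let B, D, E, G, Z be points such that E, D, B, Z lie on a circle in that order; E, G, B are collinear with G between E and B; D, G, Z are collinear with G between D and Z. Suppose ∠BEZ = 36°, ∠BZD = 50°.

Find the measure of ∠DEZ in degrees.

1. ∠BDZ = 36°  [same arc BZ]
2. ∠DBZ = 94°  [△DBZ]
3. ∠DEZ = 86°  [cyclic EDBZ, opposite ∠E+∠B]

∠DEZ = 86°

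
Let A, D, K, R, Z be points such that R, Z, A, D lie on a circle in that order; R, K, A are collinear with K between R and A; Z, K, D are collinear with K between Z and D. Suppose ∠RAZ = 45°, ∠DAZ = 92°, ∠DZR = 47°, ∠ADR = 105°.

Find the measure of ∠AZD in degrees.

∠AZD = 28°

1. ∠DAR = 47°  [same arc RD]
2. ∠ARD = 28°  [△RAD]
3. ∠AZD = 28°  [same arc AD]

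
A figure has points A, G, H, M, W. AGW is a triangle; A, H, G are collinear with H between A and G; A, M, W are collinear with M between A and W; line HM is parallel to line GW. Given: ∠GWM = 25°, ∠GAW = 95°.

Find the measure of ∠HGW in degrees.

∠HGW = 60°

1. ∠AWG = 25°  [M on ray WA]
2. ∠AGW = 60°  [△AGW]
3. ∠HGW = 60°  [H on ray GA]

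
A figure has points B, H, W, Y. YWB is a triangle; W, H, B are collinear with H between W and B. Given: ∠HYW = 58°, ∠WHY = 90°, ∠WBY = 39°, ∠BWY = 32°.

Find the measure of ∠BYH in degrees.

∠BYH = 51°

1. ∠BHY = 90°  [linear pair at H on WB]
2. ∠HBY = 39°  [H on ray BW]
3. ∠BYH = 51°  [△YHB]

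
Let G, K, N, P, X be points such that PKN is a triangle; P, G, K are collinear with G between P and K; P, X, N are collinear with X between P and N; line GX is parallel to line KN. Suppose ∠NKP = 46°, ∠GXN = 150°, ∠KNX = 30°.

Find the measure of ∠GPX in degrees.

1. ∠PGX = 46°  [GX∥KN, corresponding at G]
2. ∠GXP = 30°  [linear pair at X on PN]
3. ∠GPX = 104°  [△PGX]

∠GPX = 104°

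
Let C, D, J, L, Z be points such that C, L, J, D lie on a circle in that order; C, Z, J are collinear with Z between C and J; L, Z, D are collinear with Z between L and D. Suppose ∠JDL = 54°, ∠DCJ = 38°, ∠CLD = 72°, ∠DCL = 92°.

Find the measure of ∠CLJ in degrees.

∠CLJ = 110°

1. ∠CJD = 72°  [same arc CD]
2. ∠CDJ = 70°  [△CJD]
3. ∠CLJ = 110°  [cyclic CLJD, opposite ∠L+∠D]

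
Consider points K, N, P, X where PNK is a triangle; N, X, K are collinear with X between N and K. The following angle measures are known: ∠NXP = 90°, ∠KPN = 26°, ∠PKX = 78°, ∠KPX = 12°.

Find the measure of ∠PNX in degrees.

1. ∠NKP = 78°  [X on ray KN]
2. ∠KNP = 76°  [△PNK]
3. ∠PNX = 76°  [X on ray NK]

∠PNX = 76°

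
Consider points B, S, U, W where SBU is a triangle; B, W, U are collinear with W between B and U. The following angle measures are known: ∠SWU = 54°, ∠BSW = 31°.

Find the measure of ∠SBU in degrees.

∠SBU = 23°

1. ∠BWS = 126°  [linear pair at W on BU]
2. ∠SBW = 23°  [△SBW]
3. ∠SBU = 23°  [W on ray BU]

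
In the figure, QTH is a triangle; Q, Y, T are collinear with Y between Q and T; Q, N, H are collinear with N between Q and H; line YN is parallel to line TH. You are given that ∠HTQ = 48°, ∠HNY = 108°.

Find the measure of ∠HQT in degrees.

∠HQT = 60°

1. ∠NYQ = 48°  [YN∥TH, corresponding at Y]
2. ∠QNY = 72°  [linear pair at N on QH]
3. ∠NQY = 60°  [△QYN]
4. ∠HQT = 60°  [Y on QT, N on QH]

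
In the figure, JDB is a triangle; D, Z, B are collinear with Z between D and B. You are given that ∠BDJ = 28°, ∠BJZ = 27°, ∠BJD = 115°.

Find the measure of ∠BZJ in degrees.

∠BZJ = 116°

1. ∠DBJ = 37°  [△JDB]
2. ∠JBZ = 37°  [Z on ray BD]
3. ∠BZJ = 116°  [△JZB]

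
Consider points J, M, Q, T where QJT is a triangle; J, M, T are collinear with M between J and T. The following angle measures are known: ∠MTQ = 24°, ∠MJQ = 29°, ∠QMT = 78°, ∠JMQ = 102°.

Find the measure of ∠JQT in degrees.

1. ∠JTQ = 24°  [M on ray TJ]
2. ∠QJT = 29°  [M on ray JT]
3. ∠JQT = 127°  [△QJT]

∠JQT = 127°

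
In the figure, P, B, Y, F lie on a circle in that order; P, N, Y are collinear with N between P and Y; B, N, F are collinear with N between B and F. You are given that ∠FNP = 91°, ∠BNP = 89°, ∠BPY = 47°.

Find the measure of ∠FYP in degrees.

1. ∠FNY = 89°  [linear pair at N on PY]
2. ∠BFY = 47°  [same arc BY]
3. ∠FYP = 44°  [△YNF]

∠FYP = 44°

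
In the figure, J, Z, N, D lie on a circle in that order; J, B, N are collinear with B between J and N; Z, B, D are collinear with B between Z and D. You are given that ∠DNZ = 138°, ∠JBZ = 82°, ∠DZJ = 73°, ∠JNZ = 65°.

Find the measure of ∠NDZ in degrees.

∠NDZ = 25°

1. ∠DBN = 82°  [vertical angles at B]
2. ∠DNJ = 73°  [same arc JD]
3. ∠NDZ = 25°  [△NBD]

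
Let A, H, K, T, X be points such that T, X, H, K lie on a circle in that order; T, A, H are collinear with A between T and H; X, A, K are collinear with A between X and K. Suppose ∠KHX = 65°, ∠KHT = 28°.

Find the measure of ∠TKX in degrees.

∠TKX = 37°

1. ∠KTX = 115°  [cyclic TXHK, opposite ∠T+∠H]
2. ∠KXT = 28°  [same arc TK]
3. ∠TKX = 37°  [△TXK]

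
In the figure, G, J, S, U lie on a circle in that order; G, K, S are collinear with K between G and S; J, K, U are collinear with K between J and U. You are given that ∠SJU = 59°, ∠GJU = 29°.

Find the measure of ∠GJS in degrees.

∠GJS = 88°

1. ∠SGU = 59°  [same arc SU]
2. ∠GSU = 29°  [same arc GU]
3. ∠GUS = 92°  [△GSU]
4. ∠GJS = 88°  [cyclic GJSU, opposite ∠J+∠U]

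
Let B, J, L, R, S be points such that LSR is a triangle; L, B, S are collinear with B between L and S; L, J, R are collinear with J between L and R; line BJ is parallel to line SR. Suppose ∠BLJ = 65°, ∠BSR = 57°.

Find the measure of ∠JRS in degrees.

1. ∠RLS = 65°  [B on LS, J on LR]
2. ∠LSR = 57°  [B on ray SL]
3. ∠LRS = 58°  [△LSR]
4. ∠JRS = 58°  [J on ray RL]

∠JRS = 58°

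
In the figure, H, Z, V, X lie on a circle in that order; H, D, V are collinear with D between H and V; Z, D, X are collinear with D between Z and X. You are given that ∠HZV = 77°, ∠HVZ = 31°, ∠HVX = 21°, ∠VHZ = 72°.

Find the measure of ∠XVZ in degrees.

1. ∠HXV = 103°  [cyclic HZVX, opposite ∠Z+∠X]
2. ∠VHX = 56°  [△HVX]
3. ∠VXZ = 72°  [same arc ZV]
4. ∠VZX = 56°  [same arc VX]
5. ∠XVZ = 52°  [△ZVX]

∠XVZ = 52°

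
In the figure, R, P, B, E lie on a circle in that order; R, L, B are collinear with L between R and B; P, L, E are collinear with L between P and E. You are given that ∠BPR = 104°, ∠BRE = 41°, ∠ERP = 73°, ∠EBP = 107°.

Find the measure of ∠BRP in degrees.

1. ∠BPE = 41°  [same arc BE]
2. ∠BEP = 32°  [△PBE]
3. ∠BRP = 32°  [same arc PB]

∠BRP = 32°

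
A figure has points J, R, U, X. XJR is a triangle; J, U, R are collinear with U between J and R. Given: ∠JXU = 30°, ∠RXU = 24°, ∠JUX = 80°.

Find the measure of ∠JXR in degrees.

∠JXR = 54°

1. ∠UJX = 70°  [△XJU]
2. ∠RUX = 100°  [linear pair at U on JR]
3. ∠RJX = 70°  [U on ray JR]
4. ∠URX = 56°  [△XUR]
5. ∠JRX = 56°  [U on ray RJ]
6. ∠JXR = 54°  [△XJR]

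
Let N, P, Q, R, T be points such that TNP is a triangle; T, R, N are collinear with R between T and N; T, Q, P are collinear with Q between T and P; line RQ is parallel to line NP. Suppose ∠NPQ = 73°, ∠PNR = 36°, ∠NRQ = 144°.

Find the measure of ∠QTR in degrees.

∠QTR = 71°

1. ∠NPT = 73°  [Q on ray PT]
2. ∠QRT = 36°  [linear pair at R on TN]
3. ∠RQT = 73°  [RQ∥NP, corresponding at Q]
4. ∠QTR = 71°  [△TRQ]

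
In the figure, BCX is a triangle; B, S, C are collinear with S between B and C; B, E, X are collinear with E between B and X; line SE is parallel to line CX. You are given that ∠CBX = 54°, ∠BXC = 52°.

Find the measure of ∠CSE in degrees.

∠CSE = 106°

1. ∠BCX = 74°  [△BCX]
2. ∠BSE = 74°  [SE∥CX, corresponding at S]
3. ∠CSE = 106°  [linear pair at S on BC]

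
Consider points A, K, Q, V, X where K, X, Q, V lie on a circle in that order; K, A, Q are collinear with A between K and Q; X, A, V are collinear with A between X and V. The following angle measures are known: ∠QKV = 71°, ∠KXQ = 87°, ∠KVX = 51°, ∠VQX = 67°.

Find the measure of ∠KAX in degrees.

∠KAX = 122°

1. ∠QXV = 71°  [same arc QV]
2. ∠KQX = 51°  [same arc KX]
3. ∠QAX = 58°  [△XAQ]
4. ∠KAX = 122°  [linear pair at A on KQ]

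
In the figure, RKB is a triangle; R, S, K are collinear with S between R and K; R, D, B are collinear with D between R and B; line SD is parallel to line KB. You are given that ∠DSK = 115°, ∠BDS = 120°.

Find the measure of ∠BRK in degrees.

1. ∠DSR = 65°  [linear pair at S on RK]
2. ∠RDS = 60°  [linear pair at D on RB]
3. ∠DRS = 55°  [△RSD]
4. ∠BRK = 55°  [S on RK, D on RB]

∠BRK = 55°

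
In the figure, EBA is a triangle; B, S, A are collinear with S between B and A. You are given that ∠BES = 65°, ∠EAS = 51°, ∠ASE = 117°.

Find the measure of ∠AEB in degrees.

∠AEB = 77°

1. ∠BAE = 51°  [S on ray AB]
2. ∠BSE = 63°  [linear pair at S on BA]
3. ∠EBS = 52°  [△EBS]
4. ∠ABE = 52°  [S on ray BA]
5. ∠AEB = 77°  [△EBA]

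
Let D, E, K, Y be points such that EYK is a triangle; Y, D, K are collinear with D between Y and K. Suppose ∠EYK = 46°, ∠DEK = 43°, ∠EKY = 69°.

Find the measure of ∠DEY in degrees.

1. ∠DYE = 46°  [D on ray YK]
2. ∠DKE = 69°  [D on ray KY]
3. ∠EDK = 68°  [△EDK]
4. ∠EDY = 112°  [linear pair at D on YK]
5. ∠DEY = 22°  [△EYD]

∠DEY = 22°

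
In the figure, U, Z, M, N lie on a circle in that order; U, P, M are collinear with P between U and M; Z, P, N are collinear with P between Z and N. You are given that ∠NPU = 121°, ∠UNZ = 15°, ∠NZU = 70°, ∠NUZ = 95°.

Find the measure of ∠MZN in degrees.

1. ∠MPZ = 121°  [vertical angles at P]
2. ∠UMZ = 15°  [same arc UZ]
3. ∠MZN = 44°  [△ZPM]

∠MZN = 44°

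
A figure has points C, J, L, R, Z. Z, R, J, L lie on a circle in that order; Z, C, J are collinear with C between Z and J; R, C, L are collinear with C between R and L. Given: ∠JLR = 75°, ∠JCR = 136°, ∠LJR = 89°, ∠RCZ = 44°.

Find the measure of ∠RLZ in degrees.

∠RLZ = 28°

1. ∠JRL = 16°  [△RJL]
2. ∠LCZ = 136°  [vertical angles at C]
3. ∠JZL = 16°  [same arc JL]
4. ∠RLZ = 28°  [△ZCL]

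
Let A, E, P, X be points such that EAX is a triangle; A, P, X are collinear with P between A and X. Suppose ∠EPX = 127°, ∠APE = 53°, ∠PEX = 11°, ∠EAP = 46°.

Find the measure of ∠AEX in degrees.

∠AEX = 92°

1. ∠EXP = 42°  [△EPX]
2. ∠EAX = 46°  [P on ray AX]
3. ∠AXE = 42°  [P on ray XA]
4. ∠AEX = 92°  [△EAX]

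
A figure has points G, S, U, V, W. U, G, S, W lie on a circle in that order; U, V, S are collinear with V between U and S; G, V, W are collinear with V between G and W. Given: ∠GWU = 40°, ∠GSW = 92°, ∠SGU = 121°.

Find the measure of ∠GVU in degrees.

∠GVU = 109°

1. ∠GSU = 40°  [same arc UG]
2. ∠GUW = 88°  [cyclic UGSW, opposite ∠U+∠S]
3. ∠GUS = 19°  [△UGS]
4. ∠UGW = 52°  [△UGW]
5. ∠GVU = 109°  [△UVG]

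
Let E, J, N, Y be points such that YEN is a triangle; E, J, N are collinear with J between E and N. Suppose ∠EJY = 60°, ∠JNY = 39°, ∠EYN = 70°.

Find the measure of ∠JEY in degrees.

1. ∠ENY = 39°  [J on ray NE]
2. ∠NEY = 71°  [△YEN]
3. ∠JEY = 71°  [J on ray EN]

∠JEY = 71°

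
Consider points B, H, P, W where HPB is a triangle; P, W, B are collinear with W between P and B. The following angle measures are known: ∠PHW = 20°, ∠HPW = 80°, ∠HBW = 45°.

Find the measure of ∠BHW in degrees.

1. ∠HWP = 80°  [△HPW]
2. ∠BWH = 100°  [linear pair at W on PB]
3. ∠BHW = 35°  [△HWB]

∠BHW = 35°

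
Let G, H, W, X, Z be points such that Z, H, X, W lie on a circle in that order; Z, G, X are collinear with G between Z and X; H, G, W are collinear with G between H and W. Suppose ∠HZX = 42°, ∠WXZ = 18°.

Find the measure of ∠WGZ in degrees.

1. ∠HWX = 42°  [same arc HX]
2. ∠WGX = 120°  [△XGW]
3. ∠WGZ = 60°  [linear pair at G on ZX]

∠WGZ = 60°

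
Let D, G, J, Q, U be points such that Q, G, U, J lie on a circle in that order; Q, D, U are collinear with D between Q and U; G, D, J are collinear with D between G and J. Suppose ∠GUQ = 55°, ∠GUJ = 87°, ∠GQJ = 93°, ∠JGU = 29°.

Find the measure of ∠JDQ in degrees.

1. ∠GJQ = 55°  [same arc QG]
2. ∠JQU = 29°  [same arc UJ]
3. ∠JDQ = 96°  [△QDJ]

∠JDQ = 96°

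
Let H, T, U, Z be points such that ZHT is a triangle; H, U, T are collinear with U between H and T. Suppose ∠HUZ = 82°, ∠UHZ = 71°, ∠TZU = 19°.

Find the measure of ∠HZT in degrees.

∠HZT = 46°

1. ∠TUZ = 98°  [linear pair at U on HT]
2. ∠THZ = 71°  [U on ray HT]
3. ∠UTZ = 63°  [△ZUT]
4. ∠HTZ = 63°  [U on ray TH]
5. ∠HZT = 46°  [△ZHT]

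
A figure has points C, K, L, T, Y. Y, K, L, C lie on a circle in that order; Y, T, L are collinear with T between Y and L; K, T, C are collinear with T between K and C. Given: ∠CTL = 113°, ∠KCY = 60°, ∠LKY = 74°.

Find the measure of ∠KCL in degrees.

1. ∠KLY = 60°  [same arc YK]
2. ∠KYL = 46°  [△YKL]
3. ∠KCL = 46°  [same arc KL]

∠KCL = 46°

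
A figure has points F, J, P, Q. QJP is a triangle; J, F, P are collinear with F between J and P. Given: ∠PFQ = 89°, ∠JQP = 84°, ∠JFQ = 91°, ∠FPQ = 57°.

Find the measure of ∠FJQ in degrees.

1. ∠JPQ = 57°  [F on ray PJ]
2. ∠PJQ = 39°  [△QJP]
3. ∠FJQ = 39°  [F on ray JP]

∠FJQ = 39°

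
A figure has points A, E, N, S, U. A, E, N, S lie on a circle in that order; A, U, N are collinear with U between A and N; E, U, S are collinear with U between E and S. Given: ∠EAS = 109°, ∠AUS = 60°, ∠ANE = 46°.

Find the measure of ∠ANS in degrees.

∠ANS = 25°

1. ∠ENS = 71°  [cyclic AENS, opposite ∠A+∠N]
2. ∠EUN = 60°  [vertical angles at U]
3. ∠NUS = 120°  [linear pair at U on AN]
4. ∠NES = 74°  [△EUN]
5. ∠ESN = 35°  [△ENS]
6. ∠ANS = 25°  [△NUS]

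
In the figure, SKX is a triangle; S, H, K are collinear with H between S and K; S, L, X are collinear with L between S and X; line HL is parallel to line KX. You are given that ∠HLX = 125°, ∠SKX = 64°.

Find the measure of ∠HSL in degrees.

∠HSL = 61°

1. ∠HLS = 55°  [linear pair at L on SX]
2. ∠LHS = 64°  [HL∥KX, corresponding at H]
3. ∠HSL = 61°  [△SHL]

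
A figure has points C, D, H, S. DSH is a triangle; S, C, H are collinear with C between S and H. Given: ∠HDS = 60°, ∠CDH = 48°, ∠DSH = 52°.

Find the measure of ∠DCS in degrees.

1. ∠DHS = 68°  [△DSH]
2. ∠CHD = 68°  [C on ray HS]
3. ∠DCH = 64°  [△DCH]
4. ∠DCS = 116°  [linear pair at C on SH]

∠DCS = 116°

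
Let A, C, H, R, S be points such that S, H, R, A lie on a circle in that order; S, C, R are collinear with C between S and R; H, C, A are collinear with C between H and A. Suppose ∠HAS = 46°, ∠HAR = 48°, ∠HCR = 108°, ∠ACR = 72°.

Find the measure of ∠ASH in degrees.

∠ASH = 74°

1. ∠HSR = 48°  [same arc HR]
2. ∠HCS = 72°  [linear pair at C on SR]
3. ∠AHS = 60°  [△SCH]
4. ∠ASH = 74°  [△SHA]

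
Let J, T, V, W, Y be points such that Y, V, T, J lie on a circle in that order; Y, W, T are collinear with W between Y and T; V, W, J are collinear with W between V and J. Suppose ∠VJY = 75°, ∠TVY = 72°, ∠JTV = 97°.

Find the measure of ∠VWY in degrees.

∠VWY = 125°

1. ∠VTY = 75°  [same arc YV]
2. ∠TYV = 33°  [△YVT]
3. ∠JYV = 83°  [cyclic YVTJ, opposite ∠Y+∠T]
4. ∠JVY = 22°  [△YVJ]
5. ∠VWY = 125°  [△YWV]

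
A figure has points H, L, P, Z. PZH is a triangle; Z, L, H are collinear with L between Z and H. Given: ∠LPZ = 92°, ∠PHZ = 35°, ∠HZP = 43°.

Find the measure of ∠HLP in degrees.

∠HLP = 135°

1. ∠LZP = 43°  [L on ray ZH]
2. ∠PLZ = 45°  [△PZL]
3. ∠HLP = 135°  [linear pair at L on ZH]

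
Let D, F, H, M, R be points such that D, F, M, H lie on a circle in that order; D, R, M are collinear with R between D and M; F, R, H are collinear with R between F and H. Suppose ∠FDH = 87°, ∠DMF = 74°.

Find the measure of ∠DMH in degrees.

∠DMH = 19°

1. ∠DHF = 74°  [same arc DF]
2. ∠DFH = 19°  [△DFH]
3. ∠DMH = 19°  [same arc DH]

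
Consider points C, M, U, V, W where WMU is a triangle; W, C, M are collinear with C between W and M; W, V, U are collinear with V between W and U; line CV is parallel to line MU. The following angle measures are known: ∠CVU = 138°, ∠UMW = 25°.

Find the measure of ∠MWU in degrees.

1. ∠CVW = 42°  [linear pair at V on WU]
2. ∠VCW = 25°  [CV∥MU, corresponding at C]
3. ∠CWV = 113°  [△WCV]
4. ∠MWU = 113°  [C on WM, V on WU]

∠MWU = 113°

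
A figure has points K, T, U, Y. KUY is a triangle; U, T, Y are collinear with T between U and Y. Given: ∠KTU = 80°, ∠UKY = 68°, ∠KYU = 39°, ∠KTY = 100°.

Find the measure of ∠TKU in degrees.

1. ∠KUY = 73°  [△KUY]
2. ∠KUT = 73°  [T on ray UY]
3. ∠TKU = 27°  [△KUT]

∠TKU = 27°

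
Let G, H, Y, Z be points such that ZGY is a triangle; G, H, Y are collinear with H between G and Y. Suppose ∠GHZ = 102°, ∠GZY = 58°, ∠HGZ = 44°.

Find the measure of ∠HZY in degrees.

∠HZY = 24°

1. ∠YHZ = 78°  [linear pair at H on GY]
2. ∠YGZ = 44°  [H on ray GY]
3. ∠GYZ = 78°  [△ZGY]
4. ∠HYZ = 78°  [H on ray YG]
5. ∠HZY = 24°  [△ZHY]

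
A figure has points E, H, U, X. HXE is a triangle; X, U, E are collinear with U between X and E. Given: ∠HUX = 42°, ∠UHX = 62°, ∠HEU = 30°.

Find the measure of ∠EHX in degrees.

1. ∠HXU = 76°  [△HXU]
2. ∠HEX = 30°  [U on ray EX]
3. ∠EXH = 76°  [U on ray XE]
4. ∠EHX = 74°  [△HXE]

∠EHX = 74°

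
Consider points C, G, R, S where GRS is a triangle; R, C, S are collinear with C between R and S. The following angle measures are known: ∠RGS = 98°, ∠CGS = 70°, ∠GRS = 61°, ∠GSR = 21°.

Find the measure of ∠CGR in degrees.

1. ∠CRG = 61°  [C on ray RS]
2. ∠CSG = 21°  [C on ray SR]
3. ∠GCS = 89°  [△GCS]
4. ∠GCR = 91°  [linear pair at C on RS]
5. ∠CGR = 28°  [△GRC]

∠CGR = 28°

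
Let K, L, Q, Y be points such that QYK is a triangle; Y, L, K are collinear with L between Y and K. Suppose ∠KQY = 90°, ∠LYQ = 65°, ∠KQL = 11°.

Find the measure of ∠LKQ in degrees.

1. ∠KYQ = 65°  [L on ray YK]
2. ∠QKY = 25°  [△QYK]
3. ∠LKQ = 25°  [L on ray KY]

∠LKQ = 25°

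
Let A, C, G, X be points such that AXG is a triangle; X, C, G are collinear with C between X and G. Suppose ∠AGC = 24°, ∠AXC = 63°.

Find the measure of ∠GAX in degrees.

1. ∠AGX = 24°  [C on ray GX]
2. ∠AXG = 63°  [C on ray XG]
3. ∠GAX = 93°  [△AXG]

∠GAX = 93°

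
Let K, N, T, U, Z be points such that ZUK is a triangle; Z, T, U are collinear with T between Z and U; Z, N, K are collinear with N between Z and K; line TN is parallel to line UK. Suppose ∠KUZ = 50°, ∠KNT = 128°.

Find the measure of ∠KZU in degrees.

1. ∠NTZ = 50°  [TN∥UK, corresponding at T]
2. ∠TNZ = 52°  [linear pair at N on ZK]
3. ∠NZT = 78°  [△ZTN]
4. ∠KZU = 78°  [T on ZU, N on ZK]

∠KZU = 78°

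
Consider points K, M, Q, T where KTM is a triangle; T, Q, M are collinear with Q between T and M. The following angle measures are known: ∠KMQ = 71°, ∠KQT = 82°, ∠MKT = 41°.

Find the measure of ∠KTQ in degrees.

∠KTQ = 68°

1. ∠KMT = 71°  [Q on ray MT]
2. ∠KTM = 68°  [△KTM]
3. ∠KTQ = 68°  [Q on ray TM]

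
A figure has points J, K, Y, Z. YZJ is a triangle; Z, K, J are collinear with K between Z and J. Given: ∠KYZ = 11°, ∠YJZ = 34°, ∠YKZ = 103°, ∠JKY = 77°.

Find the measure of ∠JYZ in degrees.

1. ∠KZY = 66°  [△YZK]
2. ∠JZY = 66°  [K on ray ZJ]
3. ∠JYZ = 80°  [△YZJ]

∠JYZ = 80°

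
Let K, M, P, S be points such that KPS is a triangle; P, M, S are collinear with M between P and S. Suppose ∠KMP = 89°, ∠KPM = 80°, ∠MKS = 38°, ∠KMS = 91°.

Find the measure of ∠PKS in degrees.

1. ∠KPS = 80°  [M on ray PS]
2. ∠KSM = 51°  [△KMS]
3. ∠KSP = 51°  [M on ray SP]
4. ∠PKS = 49°  [△KPS]

∠PKS = 49°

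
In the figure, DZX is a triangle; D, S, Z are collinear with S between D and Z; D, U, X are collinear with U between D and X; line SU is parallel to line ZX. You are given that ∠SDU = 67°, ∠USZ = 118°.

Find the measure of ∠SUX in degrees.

1. ∠DSU = 62°  [linear pair at S on DZ]
2. ∠DUS = 51°  [△DSU]
3. ∠SUX = 129°  [linear pair at U on DX]

∠SUX = 129°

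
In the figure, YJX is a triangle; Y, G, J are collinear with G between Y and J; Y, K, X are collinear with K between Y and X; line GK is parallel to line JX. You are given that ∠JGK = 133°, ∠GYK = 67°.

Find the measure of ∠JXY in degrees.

∠JXY = 66°

1. ∠KGY = 47°  [linear pair at G on YJ]
2. ∠GKY = 66°  [△YGK]
3. ∠JXY = 66°  [GK∥JX, corresponding at K]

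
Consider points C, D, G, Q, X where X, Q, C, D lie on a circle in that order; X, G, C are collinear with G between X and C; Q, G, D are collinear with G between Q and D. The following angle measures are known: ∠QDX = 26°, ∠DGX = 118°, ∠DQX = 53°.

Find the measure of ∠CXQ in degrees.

1. ∠CGQ = 118°  [vertical angles at G]
2. ∠QGX = 62°  [linear pair at G on XC]
3. ∠CXQ = 65°  [△XGQ]

∠CXQ = 65°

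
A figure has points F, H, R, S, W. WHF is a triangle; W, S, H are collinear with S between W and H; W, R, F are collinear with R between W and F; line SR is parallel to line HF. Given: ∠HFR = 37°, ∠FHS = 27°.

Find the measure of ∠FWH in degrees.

∠FWH = 116°

1. ∠HFW = 37°  [R on ray FW]
2. ∠FHW = 27°  [S on ray HW]
3. ∠FWH = 116°  [△WHF]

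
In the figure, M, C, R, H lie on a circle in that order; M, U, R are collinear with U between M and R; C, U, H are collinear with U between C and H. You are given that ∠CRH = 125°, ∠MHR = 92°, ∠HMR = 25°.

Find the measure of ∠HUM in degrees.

1. ∠CMH = 55°  [cyclic MCRH, opposite ∠M+∠R]
2. ∠HRM = 63°  [△MRH]
3. ∠HCM = 63°  [same arc MH]
4. ∠CHM = 62°  [△MCH]
5. ∠HUM = 93°  [△MUH]

∠HUM = 93°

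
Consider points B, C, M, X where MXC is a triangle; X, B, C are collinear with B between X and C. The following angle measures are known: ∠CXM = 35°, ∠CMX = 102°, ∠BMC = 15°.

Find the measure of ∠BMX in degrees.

∠BMX = 87°

1. ∠MCX = 43°  [△MXC]
2. ∠BXM = 35°  [B on ray XC]
3. ∠BCM = 43°  [B on ray CX]
4. ∠CBM = 122°  [△MBC]
5. ∠MBX = 58°  [linear pair at B on XC]
6. ∠BMX = 87°  [△MXB]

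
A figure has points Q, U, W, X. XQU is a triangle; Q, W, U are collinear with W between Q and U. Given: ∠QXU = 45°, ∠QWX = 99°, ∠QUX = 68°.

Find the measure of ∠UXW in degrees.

∠UXW = 31°

1. ∠UWX = 81°  [linear pair at W on QU]
2. ∠WUX = 68°  [W on ray UQ]
3. ∠UXW = 31°  [△XWU]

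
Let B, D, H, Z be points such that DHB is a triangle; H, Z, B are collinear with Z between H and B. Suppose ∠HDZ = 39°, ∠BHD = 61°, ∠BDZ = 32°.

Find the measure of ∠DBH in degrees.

1. ∠DHZ = 61°  [Z on ray HB]
2. ∠DZH = 80°  [△DHZ]
3. ∠BZD = 100°  [linear pair at Z on HB]
4. ∠DBZ = 48°  [△DZB]
5. ∠DBH = 48°  [Z on ray BH]

∠DBH = 48°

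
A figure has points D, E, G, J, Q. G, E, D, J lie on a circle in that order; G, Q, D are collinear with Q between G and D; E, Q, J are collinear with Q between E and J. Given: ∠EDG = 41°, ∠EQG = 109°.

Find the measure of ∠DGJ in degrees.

1. ∠EJG = 41°  [same arc GE]
2. ∠DQJ = 109°  [vertical angles at Q]
3. ∠GQJ = 71°  [linear pair at Q on GD]
4. ∠DGJ = 68°  [△GQJ]

∠DGJ = 68°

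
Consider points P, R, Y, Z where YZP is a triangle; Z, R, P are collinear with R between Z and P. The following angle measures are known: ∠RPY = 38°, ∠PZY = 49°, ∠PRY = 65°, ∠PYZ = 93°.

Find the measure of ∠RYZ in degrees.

1. ∠RZY = 49°  [R on ray ZP]
2. ∠YRZ = 115°  [linear pair at R on ZP]
3. ∠RYZ = 16°  [△YZR]

∠RYZ = 16°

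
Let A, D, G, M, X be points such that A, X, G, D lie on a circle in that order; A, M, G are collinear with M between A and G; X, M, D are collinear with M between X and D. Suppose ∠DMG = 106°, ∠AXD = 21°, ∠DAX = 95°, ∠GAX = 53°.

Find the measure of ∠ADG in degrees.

∠ADG = 117°

1. ∠AMD = 74°  [linear pair at M on AG]
2. ∠AGD = 21°  [same arc AD]
3. ∠ADX = 64°  [△AXD]
4. ∠DAG = 42°  [△AMD]
5. ∠ADG = 117°  [△AGD]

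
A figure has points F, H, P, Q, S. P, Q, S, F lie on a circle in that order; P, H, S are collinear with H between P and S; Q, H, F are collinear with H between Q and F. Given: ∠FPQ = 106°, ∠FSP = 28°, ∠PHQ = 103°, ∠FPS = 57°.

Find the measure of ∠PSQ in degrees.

1. ∠QHS = 77°  [linear pair at H on PS]
2. ∠FQS = 57°  [same arc SF]
3. ∠PSQ = 46°  [△QHS]

∠PSQ = 46°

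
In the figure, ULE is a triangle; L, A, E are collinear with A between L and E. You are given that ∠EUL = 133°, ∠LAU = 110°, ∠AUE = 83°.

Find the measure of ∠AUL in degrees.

1. ∠EAU = 70°  [linear pair at A on LE]
2. ∠AEU = 27°  [△UAE]
3. ∠LEU = 27°  [A on ray EL]
4. ∠ELU = 20°  [△ULE]
5. ∠ALU = 20°  [A on ray LE]
6. ∠AUL = 50°  [△ULA]

∠AUL = 50°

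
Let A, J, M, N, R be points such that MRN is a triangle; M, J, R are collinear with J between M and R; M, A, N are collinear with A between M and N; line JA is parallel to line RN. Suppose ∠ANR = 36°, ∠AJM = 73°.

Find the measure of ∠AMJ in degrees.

∠AMJ = 71°

1. ∠MNR = 36°  [A on ray NM]
2. ∠MRN = 73°  [JA∥RN, corresponding at J]
3. ∠NMR = 71°  [△MRN]
4. ∠AMJ = 71°  [J on MR, A on MN]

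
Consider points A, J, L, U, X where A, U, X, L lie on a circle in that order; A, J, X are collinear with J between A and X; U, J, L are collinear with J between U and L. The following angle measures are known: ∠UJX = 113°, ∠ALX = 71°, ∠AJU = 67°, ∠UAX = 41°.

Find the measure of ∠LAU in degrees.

∠LAU = 78°

1. ∠AUX = 109°  [cyclic AUXL, opposite ∠U+∠L]
2. ∠AUL = 72°  [△AJU]
3. ∠AXU = 30°  [△AUX]
4. ∠ALU = 30°  [same arc AU]
5. ∠LAU = 78°  [△AUL]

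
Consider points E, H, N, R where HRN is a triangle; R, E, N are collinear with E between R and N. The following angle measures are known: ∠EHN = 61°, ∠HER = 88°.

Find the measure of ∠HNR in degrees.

∠HNR = 27°

1. ∠HEN = 92°  [linear pair at E on RN]
2. ∠ENH = 27°  [△HEN]
3. ∠HNR = 27°  [E on ray NR]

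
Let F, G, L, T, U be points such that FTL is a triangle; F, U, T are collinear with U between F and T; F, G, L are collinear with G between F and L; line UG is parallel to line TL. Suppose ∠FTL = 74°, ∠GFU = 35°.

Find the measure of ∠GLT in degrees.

∠GLT = 71°

1. ∠FUG = 74°  [UG∥TL, corresponding at U]
2. ∠FGU = 71°  [△FUG]
3. ∠LGU = 109°  [linear pair at G on FL]
4. ∠GLT = 71°  [UG∥TL, co-interior at L–G]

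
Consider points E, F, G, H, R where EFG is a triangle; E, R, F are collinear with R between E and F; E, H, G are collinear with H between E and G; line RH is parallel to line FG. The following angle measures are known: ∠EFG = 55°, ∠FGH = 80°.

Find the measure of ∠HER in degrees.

∠HER = 45°

1. ∠EGF = 80°  [H on ray GE]
2. ∠FEG = 45°  [△EFG]
3. ∠HER = 45°  [R on EF, H on EG]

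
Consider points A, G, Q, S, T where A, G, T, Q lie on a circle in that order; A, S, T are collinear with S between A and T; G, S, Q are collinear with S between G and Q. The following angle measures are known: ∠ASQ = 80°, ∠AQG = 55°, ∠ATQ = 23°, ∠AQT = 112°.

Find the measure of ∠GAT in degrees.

1. ∠ATG = 55°  [same arc AG]
2. ∠AGT = 68°  [cyclic AGTQ, opposite ∠G+∠Q]
3. ∠GAT = 57°  [△AGT]

∠GAT = 57°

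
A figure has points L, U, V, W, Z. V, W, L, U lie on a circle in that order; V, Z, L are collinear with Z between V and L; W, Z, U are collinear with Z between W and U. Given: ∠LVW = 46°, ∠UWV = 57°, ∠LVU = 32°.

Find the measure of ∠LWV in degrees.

∠LWV = 89°

1. ∠ULV = 57°  [same arc VU]
2. ∠LUV = 91°  [△VLU]
3. ∠LWV = 89°  [cyclic VWLU, opposite ∠W+∠U]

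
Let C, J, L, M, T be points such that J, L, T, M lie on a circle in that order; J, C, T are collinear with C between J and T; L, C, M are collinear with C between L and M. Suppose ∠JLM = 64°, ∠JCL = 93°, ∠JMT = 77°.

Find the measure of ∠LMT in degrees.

∠LMT = 23°

1. ∠JTM = 64°  [same arc JM]
2. ∠MCT = 93°  [vertical angles at C]
3. ∠LMT = 23°  [△TCM]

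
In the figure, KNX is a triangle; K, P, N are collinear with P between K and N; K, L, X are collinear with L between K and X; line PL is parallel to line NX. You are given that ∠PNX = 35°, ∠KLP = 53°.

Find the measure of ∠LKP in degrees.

1. ∠KNX = 35°  [P on ray NK]
2. ∠KXN = 53°  [PL∥NX, corresponding at L]
3. ∠NKX = 92°  [△KNX]
4. ∠LKP = 92°  [P on KN, L on KX]

∠LKP = 92°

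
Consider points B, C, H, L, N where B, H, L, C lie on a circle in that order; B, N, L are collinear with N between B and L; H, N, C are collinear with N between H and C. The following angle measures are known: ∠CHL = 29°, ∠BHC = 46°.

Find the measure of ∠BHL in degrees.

∠BHL = 75°

1. ∠CBL = 29°  [same arc LC]
2. ∠BLC = 46°  [same arc BC]
3. ∠BCL = 105°  [△BLC]
4. ∠BHL = 75°  [cyclic BHLC, opposite ∠H+∠C]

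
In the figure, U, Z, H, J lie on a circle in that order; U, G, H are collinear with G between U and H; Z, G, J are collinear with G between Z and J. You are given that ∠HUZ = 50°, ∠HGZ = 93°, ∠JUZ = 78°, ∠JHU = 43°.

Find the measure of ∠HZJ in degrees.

1. ∠HJZ = 50°  [same arc ZH]
2. ∠JHZ = 102°  [cyclic UZHJ, opposite ∠U+∠H]
3. ∠HZJ = 28°  [△ZHJ]

∠HZJ = 28°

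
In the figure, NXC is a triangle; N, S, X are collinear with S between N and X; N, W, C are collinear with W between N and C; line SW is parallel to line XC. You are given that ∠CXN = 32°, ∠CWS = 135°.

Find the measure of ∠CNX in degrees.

∠CNX = 103°

1. ∠NSW = 32°  [SW∥XC, corresponding at S]
2. ∠NWS = 45°  [linear pair at W on NC]
3. ∠SNW = 103°  [△NSW]
4. ∠CNX = 103°  [S on NX, W on NC]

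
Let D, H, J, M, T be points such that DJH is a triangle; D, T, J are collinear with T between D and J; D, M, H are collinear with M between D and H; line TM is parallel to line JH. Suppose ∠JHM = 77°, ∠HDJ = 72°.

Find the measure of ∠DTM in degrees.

∠DTM = 31°

1. ∠DHJ = 77°  [M on ray HD]
2. ∠DJH = 31°  [△DJH]
3. ∠DTM = 31°  [TM∥JH, corresponding at T]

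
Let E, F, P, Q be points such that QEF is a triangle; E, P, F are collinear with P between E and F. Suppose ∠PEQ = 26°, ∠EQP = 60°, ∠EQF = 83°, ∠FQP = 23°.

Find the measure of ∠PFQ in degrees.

∠PFQ = 71°

1. ∠FEQ = 26°  [P on ray EF]
2. ∠EFQ = 71°  [△QEF]
3. ∠PFQ = 71°  [P on ray FE]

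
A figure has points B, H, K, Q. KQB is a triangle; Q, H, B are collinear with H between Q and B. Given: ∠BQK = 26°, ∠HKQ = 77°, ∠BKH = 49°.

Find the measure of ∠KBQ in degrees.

∠KBQ = 28°

1. ∠HQK = 26°  [H on ray QB]
2. ∠KHQ = 77°  [△KQH]
3. ∠BHK = 103°  [linear pair at H on QB]
4. ∠HBK = 28°  [△KHB]
5. ∠KBQ = 28°  [H on ray BQ]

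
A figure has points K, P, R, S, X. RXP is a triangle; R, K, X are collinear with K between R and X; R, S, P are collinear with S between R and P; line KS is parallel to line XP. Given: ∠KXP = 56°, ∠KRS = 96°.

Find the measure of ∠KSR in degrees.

1. ∠PXR = 56°  [K on ray XR]
2. ∠PRX = 96°  [K on RX, S on RP]
3. ∠RPX = 28°  [△RXP]
4. ∠KSR = 28°  [KS∥XP, corresponding at S]

∠KSR = 28°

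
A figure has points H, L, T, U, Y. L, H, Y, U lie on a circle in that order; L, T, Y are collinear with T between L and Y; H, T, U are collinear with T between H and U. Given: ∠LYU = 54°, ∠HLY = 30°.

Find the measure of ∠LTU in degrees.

1. ∠HUY = 30°  [same arc HY]
2. ∠UTY = 96°  [△YTU]
3. ∠LTU = 84°  [linear pair at T on LY]

∠LTU = 84°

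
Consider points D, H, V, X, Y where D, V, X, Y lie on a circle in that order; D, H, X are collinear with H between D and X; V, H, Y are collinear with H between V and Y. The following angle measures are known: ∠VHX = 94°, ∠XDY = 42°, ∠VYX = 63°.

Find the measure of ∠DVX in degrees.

1. ∠XVY = 42°  [same arc XY]
2. ∠VDX = 63°  [same arc VX]
3. ∠DXV = 44°  [△VHX]
4. ∠DVX = 73°  [△DVX]

∠DVX = 73°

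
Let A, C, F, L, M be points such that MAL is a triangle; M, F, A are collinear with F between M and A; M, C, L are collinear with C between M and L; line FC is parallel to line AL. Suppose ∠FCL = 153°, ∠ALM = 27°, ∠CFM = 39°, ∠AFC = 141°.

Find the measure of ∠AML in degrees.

1. ∠FCM = 27°  [linear pair at C on ML]
2. ∠CMF = 114°  [△MFC]
3. ∠AML = 114°  [F on MA, C on ML]

∠AML = 114°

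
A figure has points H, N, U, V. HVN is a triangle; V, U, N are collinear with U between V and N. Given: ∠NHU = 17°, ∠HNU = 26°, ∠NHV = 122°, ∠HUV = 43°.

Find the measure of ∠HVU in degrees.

1. ∠HNV = 26°  [U on ray NV]
2. ∠HVN = 32°  [△HVN]
3. ∠HVU = 32°  [U on ray VN]

∠HVU = 32°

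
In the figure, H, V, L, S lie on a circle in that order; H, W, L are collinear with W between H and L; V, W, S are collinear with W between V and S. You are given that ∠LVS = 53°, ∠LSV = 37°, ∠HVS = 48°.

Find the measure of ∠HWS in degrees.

1. ∠HLS = 48°  [same arc HS]
2. ∠LWS = 95°  [△LWS]
3. ∠HWS = 85°  [linear pair at W on HL]

∠HWS = 85°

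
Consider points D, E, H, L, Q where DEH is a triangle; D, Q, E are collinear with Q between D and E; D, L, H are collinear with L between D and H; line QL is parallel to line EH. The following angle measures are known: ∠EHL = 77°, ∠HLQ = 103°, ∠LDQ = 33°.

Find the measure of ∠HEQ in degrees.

∠HEQ = 70°

1. ∠DHE = 77°  [L on ray HD]
2. ∠EDH = 33°  [Q on DE, L on DH]
3. ∠DEH = 70°  [△DEH]
4. ∠HEQ = 70°  [Q on ray ED]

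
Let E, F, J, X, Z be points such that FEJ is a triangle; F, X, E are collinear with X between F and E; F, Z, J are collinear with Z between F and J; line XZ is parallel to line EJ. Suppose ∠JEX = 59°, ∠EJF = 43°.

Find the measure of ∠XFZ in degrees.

1. ∠FEJ = 59°  [X on ray EF]
2. ∠EFJ = 78°  [△FEJ]
3. ∠XFZ = 78°  [X on FE, Z on FJ]

∠XFZ = 78°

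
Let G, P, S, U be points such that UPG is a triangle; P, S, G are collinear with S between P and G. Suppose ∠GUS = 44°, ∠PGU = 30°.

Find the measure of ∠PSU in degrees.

1. ∠SGU = 30°  [S on ray GP]
2. ∠GSU = 106°  [△USG]
3. ∠PSU = 74°  [linear pair at S on PG]

∠PSU = 74°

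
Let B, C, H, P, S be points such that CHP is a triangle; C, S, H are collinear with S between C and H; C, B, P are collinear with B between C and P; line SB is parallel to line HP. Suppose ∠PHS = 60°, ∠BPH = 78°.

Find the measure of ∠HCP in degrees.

∠HCP = 42°

1. ∠CHP = 60°  [S on ray HC]
2. ∠CPH = 78°  [B on ray PC]
3. ∠HCP = 42°  [△CHP]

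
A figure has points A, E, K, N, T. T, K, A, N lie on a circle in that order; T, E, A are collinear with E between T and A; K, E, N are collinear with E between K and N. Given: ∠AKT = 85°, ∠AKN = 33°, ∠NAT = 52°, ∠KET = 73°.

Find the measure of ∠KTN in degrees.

1. ∠ATN = 33°  [same arc AN]
2. ∠NKT = 52°  [same arc TN]
3. ∠AEN = 73°  [vertical angles at E]
4. ∠NET = 107°  [linear pair at E on TA]
5. ∠KNT = 40°  [△TEN]
6. ∠KTN = 88°  [△TKN]

∠KTN = 88°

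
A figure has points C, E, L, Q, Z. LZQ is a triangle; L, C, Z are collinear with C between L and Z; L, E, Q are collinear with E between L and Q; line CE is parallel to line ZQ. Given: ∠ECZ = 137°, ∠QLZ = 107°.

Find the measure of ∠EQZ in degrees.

∠EQZ = 30°

1. ∠ECL = 43°  [linear pair at C on LZ]
2. ∠CLE = 107°  [C on LZ, E on LQ]
3. ∠CEL = 30°  [△LCE]
4. ∠CEQ = 150°  [linear pair at E on LQ]
5. ∠EQZ = 30°  [CE∥ZQ, co-interior at Q–E]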